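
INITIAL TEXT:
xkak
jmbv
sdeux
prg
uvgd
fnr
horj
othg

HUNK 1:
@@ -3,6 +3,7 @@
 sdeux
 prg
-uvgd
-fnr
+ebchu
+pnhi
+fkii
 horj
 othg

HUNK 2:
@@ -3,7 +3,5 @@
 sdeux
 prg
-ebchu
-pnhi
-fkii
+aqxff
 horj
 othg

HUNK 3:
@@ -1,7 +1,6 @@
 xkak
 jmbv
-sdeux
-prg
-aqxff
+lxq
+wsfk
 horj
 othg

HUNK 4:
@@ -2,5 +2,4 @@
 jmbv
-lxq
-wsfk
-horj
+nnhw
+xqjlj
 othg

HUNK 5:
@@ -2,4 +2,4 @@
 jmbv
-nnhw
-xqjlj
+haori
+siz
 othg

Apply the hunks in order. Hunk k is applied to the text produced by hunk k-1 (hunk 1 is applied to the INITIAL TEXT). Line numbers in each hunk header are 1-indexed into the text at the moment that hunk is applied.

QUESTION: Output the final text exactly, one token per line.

Answer: xkak
jmbv
haori
siz
othg

Derivation:
Hunk 1: at line 3 remove [uvgd,fnr] add [ebchu,pnhi,fkii] -> 9 lines: xkak jmbv sdeux prg ebchu pnhi fkii horj othg
Hunk 2: at line 3 remove [ebchu,pnhi,fkii] add [aqxff] -> 7 lines: xkak jmbv sdeux prg aqxff horj othg
Hunk 3: at line 1 remove [sdeux,prg,aqxff] add [lxq,wsfk] -> 6 lines: xkak jmbv lxq wsfk horj othg
Hunk 4: at line 2 remove [lxq,wsfk,horj] add [nnhw,xqjlj] -> 5 lines: xkak jmbv nnhw xqjlj othg
Hunk 5: at line 2 remove [nnhw,xqjlj] add [haori,siz] -> 5 lines: xkak jmbv haori siz othg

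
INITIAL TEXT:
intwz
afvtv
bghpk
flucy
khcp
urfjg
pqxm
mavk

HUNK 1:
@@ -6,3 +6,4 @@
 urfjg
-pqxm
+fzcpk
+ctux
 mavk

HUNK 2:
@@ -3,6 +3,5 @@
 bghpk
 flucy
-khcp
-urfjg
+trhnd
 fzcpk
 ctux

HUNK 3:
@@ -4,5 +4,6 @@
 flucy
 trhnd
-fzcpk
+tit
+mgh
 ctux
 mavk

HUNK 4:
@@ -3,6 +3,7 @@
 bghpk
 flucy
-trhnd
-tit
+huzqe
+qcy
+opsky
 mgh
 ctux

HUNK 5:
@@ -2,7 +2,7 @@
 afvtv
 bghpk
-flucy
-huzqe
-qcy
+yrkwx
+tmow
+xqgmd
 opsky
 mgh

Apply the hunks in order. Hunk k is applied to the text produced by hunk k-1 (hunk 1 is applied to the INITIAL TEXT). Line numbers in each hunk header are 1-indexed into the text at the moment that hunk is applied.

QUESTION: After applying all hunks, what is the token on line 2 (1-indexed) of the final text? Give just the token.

Answer: afvtv

Derivation:
Hunk 1: at line 6 remove [pqxm] add [fzcpk,ctux] -> 9 lines: intwz afvtv bghpk flucy khcp urfjg fzcpk ctux mavk
Hunk 2: at line 3 remove [khcp,urfjg] add [trhnd] -> 8 lines: intwz afvtv bghpk flucy trhnd fzcpk ctux mavk
Hunk 3: at line 4 remove [fzcpk] add [tit,mgh] -> 9 lines: intwz afvtv bghpk flucy trhnd tit mgh ctux mavk
Hunk 4: at line 3 remove [trhnd,tit] add [huzqe,qcy,opsky] -> 10 lines: intwz afvtv bghpk flucy huzqe qcy opsky mgh ctux mavk
Hunk 5: at line 2 remove [flucy,huzqe,qcy] add [yrkwx,tmow,xqgmd] -> 10 lines: intwz afvtv bghpk yrkwx tmow xqgmd opsky mgh ctux mavk
Final line 2: afvtv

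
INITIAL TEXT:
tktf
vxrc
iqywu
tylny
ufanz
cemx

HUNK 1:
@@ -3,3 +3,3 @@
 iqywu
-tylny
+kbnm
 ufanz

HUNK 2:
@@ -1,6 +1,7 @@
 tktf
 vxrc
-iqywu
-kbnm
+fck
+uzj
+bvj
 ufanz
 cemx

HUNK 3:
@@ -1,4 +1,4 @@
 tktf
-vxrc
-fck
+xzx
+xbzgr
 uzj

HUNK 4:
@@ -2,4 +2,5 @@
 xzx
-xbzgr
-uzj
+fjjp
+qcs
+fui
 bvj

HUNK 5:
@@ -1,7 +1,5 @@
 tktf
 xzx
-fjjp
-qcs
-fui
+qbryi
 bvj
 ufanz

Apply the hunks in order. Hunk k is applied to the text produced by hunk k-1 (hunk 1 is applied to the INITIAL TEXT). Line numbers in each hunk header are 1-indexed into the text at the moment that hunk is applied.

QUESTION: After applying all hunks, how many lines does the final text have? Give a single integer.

Hunk 1: at line 3 remove [tylny] add [kbnm] -> 6 lines: tktf vxrc iqywu kbnm ufanz cemx
Hunk 2: at line 1 remove [iqywu,kbnm] add [fck,uzj,bvj] -> 7 lines: tktf vxrc fck uzj bvj ufanz cemx
Hunk 3: at line 1 remove [vxrc,fck] add [xzx,xbzgr] -> 7 lines: tktf xzx xbzgr uzj bvj ufanz cemx
Hunk 4: at line 2 remove [xbzgr,uzj] add [fjjp,qcs,fui] -> 8 lines: tktf xzx fjjp qcs fui bvj ufanz cemx
Hunk 5: at line 1 remove [fjjp,qcs,fui] add [qbryi] -> 6 lines: tktf xzx qbryi bvj ufanz cemx
Final line count: 6

Answer: 6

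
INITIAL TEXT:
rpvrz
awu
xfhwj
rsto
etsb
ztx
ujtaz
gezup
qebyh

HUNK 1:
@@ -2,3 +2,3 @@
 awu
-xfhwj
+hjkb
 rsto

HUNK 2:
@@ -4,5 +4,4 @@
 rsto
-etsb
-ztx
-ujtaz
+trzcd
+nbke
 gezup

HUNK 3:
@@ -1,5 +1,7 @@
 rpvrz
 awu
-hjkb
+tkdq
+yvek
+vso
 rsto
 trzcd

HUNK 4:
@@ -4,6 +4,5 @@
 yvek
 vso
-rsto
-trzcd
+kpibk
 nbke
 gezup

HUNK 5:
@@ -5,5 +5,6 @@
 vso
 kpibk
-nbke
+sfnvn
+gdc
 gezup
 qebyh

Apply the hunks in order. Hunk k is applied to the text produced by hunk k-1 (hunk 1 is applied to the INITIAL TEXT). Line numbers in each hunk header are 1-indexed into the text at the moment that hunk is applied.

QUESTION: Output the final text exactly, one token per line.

Answer: rpvrz
awu
tkdq
yvek
vso
kpibk
sfnvn
gdc
gezup
qebyh

Derivation:
Hunk 1: at line 2 remove [xfhwj] add [hjkb] -> 9 lines: rpvrz awu hjkb rsto etsb ztx ujtaz gezup qebyh
Hunk 2: at line 4 remove [etsb,ztx,ujtaz] add [trzcd,nbke] -> 8 lines: rpvrz awu hjkb rsto trzcd nbke gezup qebyh
Hunk 3: at line 1 remove [hjkb] add [tkdq,yvek,vso] -> 10 lines: rpvrz awu tkdq yvek vso rsto trzcd nbke gezup qebyh
Hunk 4: at line 4 remove [rsto,trzcd] add [kpibk] -> 9 lines: rpvrz awu tkdq yvek vso kpibk nbke gezup qebyh
Hunk 5: at line 5 remove [nbke] add [sfnvn,gdc] -> 10 lines: rpvrz awu tkdq yvek vso kpibk sfnvn gdc gezup qebyh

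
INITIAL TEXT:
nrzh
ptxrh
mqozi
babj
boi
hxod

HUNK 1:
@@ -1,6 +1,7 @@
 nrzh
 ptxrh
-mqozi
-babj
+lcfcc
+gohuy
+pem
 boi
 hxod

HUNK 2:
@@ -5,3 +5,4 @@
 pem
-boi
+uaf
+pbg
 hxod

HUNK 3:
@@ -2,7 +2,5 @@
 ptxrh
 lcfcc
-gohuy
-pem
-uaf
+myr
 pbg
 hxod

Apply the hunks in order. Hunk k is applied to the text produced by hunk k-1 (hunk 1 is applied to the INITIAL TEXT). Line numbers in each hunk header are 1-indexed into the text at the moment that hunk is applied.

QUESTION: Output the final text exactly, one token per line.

Answer: nrzh
ptxrh
lcfcc
myr
pbg
hxod

Derivation:
Hunk 1: at line 1 remove [mqozi,babj] add [lcfcc,gohuy,pem] -> 7 lines: nrzh ptxrh lcfcc gohuy pem boi hxod
Hunk 2: at line 5 remove [boi] add [uaf,pbg] -> 8 lines: nrzh ptxrh lcfcc gohuy pem uaf pbg hxod
Hunk 3: at line 2 remove [gohuy,pem,uaf] add [myr] -> 6 lines: nrzh ptxrh lcfcc myr pbg hxod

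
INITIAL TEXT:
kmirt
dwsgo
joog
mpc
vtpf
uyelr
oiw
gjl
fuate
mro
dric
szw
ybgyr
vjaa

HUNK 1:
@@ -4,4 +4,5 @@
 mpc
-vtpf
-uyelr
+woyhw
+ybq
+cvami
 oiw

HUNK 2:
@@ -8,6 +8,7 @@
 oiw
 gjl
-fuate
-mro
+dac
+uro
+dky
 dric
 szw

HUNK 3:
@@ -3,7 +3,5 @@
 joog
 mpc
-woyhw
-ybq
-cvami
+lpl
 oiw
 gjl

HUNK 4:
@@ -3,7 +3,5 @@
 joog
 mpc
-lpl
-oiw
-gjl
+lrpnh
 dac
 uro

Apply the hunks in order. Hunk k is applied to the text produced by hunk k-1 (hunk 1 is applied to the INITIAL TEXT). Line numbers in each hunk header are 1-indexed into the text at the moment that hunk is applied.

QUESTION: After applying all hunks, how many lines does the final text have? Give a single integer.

Answer: 12

Derivation:
Hunk 1: at line 4 remove [vtpf,uyelr] add [woyhw,ybq,cvami] -> 15 lines: kmirt dwsgo joog mpc woyhw ybq cvami oiw gjl fuate mro dric szw ybgyr vjaa
Hunk 2: at line 8 remove [fuate,mro] add [dac,uro,dky] -> 16 lines: kmirt dwsgo joog mpc woyhw ybq cvami oiw gjl dac uro dky dric szw ybgyr vjaa
Hunk 3: at line 3 remove [woyhw,ybq,cvami] add [lpl] -> 14 lines: kmirt dwsgo joog mpc lpl oiw gjl dac uro dky dric szw ybgyr vjaa
Hunk 4: at line 3 remove [lpl,oiw,gjl] add [lrpnh] -> 12 lines: kmirt dwsgo joog mpc lrpnh dac uro dky dric szw ybgyr vjaa
Final line count: 12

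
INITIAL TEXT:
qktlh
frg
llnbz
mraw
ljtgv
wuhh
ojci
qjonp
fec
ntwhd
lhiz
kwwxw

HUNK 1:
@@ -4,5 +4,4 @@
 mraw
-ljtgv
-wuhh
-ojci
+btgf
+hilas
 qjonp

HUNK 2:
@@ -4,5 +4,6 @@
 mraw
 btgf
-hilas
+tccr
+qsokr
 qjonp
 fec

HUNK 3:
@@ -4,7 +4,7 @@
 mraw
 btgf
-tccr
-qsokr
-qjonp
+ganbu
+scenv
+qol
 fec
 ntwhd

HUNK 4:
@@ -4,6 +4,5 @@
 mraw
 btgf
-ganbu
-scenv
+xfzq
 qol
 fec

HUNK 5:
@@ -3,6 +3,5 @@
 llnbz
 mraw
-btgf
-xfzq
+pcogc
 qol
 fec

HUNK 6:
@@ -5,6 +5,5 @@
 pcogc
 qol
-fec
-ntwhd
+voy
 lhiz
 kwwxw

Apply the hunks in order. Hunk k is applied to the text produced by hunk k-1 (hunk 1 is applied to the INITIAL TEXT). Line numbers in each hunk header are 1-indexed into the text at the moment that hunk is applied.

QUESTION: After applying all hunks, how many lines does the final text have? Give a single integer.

Answer: 9

Derivation:
Hunk 1: at line 4 remove [ljtgv,wuhh,ojci] add [btgf,hilas] -> 11 lines: qktlh frg llnbz mraw btgf hilas qjonp fec ntwhd lhiz kwwxw
Hunk 2: at line 4 remove [hilas] add [tccr,qsokr] -> 12 lines: qktlh frg llnbz mraw btgf tccr qsokr qjonp fec ntwhd lhiz kwwxw
Hunk 3: at line 4 remove [tccr,qsokr,qjonp] add [ganbu,scenv,qol] -> 12 lines: qktlh frg llnbz mraw btgf ganbu scenv qol fec ntwhd lhiz kwwxw
Hunk 4: at line 4 remove [ganbu,scenv] add [xfzq] -> 11 lines: qktlh frg llnbz mraw btgf xfzq qol fec ntwhd lhiz kwwxw
Hunk 5: at line 3 remove [btgf,xfzq] add [pcogc] -> 10 lines: qktlh frg llnbz mraw pcogc qol fec ntwhd lhiz kwwxw
Hunk 6: at line 5 remove [fec,ntwhd] add [voy] -> 9 lines: qktlh frg llnbz mraw pcogc qol voy lhiz kwwxw
Final line count: 9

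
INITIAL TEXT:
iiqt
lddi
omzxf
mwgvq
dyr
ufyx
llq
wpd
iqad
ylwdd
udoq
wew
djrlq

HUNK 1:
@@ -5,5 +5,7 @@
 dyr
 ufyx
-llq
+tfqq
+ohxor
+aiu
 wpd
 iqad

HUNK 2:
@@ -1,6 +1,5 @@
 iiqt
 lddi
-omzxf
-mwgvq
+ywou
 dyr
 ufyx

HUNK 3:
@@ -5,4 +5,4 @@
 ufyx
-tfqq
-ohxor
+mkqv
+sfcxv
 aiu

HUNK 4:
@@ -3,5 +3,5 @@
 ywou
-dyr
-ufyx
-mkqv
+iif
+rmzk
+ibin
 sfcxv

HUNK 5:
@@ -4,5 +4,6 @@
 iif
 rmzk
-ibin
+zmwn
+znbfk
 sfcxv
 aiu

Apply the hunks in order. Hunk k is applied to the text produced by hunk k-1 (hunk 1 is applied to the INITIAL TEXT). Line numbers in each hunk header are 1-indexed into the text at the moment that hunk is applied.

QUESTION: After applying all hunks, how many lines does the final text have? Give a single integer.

Answer: 15

Derivation:
Hunk 1: at line 5 remove [llq] add [tfqq,ohxor,aiu] -> 15 lines: iiqt lddi omzxf mwgvq dyr ufyx tfqq ohxor aiu wpd iqad ylwdd udoq wew djrlq
Hunk 2: at line 1 remove [omzxf,mwgvq] add [ywou] -> 14 lines: iiqt lddi ywou dyr ufyx tfqq ohxor aiu wpd iqad ylwdd udoq wew djrlq
Hunk 3: at line 5 remove [tfqq,ohxor] add [mkqv,sfcxv] -> 14 lines: iiqt lddi ywou dyr ufyx mkqv sfcxv aiu wpd iqad ylwdd udoq wew djrlq
Hunk 4: at line 3 remove [dyr,ufyx,mkqv] add [iif,rmzk,ibin] -> 14 lines: iiqt lddi ywou iif rmzk ibin sfcxv aiu wpd iqad ylwdd udoq wew djrlq
Hunk 5: at line 4 remove [ibin] add [zmwn,znbfk] -> 15 lines: iiqt lddi ywou iif rmzk zmwn znbfk sfcxv aiu wpd iqad ylwdd udoq wew djrlq
Final line count: 15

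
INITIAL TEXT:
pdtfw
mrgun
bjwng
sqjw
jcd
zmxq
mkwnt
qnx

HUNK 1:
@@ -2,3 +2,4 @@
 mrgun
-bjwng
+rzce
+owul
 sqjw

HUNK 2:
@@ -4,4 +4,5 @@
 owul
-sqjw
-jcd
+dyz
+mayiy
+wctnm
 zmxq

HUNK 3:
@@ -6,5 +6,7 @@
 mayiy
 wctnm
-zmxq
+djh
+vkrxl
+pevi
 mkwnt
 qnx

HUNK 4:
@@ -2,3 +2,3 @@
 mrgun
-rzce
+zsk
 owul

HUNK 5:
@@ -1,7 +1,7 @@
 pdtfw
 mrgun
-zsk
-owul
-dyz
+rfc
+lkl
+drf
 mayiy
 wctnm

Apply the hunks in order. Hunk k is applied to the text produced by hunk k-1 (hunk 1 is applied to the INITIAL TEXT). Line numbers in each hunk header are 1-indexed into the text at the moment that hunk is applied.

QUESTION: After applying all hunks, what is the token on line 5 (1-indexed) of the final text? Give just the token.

Answer: drf

Derivation:
Hunk 1: at line 2 remove [bjwng] add [rzce,owul] -> 9 lines: pdtfw mrgun rzce owul sqjw jcd zmxq mkwnt qnx
Hunk 2: at line 4 remove [sqjw,jcd] add [dyz,mayiy,wctnm] -> 10 lines: pdtfw mrgun rzce owul dyz mayiy wctnm zmxq mkwnt qnx
Hunk 3: at line 6 remove [zmxq] add [djh,vkrxl,pevi] -> 12 lines: pdtfw mrgun rzce owul dyz mayiy wctnm djh vkrxl pevi mkwnt qnx
Hunk 4: at line 2 remove [rzce] add [zsk] -> 12 lines: pdtfw mrgun zsk owul dyz mayiy wctnm djh vkrxl pevi mkwnt qnx
Hunk 5: at line 1 remove [zsk,owul,dyz] add [rfc,lkl,drf] -> 12 lines: pdtfw mrgun rfc lkl drf mayiy wctnm djh vkrxl pevi mkwnt qnx
Final line 5: drf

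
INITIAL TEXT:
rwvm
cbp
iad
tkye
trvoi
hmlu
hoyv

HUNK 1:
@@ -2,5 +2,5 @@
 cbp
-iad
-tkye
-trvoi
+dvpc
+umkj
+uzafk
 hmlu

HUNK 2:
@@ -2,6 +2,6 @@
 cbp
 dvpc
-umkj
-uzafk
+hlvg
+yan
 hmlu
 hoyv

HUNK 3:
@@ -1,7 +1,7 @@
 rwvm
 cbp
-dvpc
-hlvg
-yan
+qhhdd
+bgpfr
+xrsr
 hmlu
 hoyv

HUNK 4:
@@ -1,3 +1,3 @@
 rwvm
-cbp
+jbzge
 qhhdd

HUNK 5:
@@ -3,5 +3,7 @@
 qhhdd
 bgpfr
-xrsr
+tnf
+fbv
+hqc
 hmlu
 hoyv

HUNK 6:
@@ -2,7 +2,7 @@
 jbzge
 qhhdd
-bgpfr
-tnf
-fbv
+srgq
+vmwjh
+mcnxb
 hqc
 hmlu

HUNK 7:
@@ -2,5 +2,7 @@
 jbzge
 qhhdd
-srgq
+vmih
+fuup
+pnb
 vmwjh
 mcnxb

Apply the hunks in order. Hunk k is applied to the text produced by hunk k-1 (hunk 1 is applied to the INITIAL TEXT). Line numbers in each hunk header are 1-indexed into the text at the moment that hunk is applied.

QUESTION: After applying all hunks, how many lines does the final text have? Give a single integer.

Answer: 11

Derivation:
Hunk 1: at line 2 remove [iad,tkye,trvoi] add [dvpc,umkj,uzafk] -> 7 lines: rwvm cbp dvpc umkj uzafk hmlu hoyv
Hunk 2: at line 2 remove [umkj,uzafk] add [hlvg,yan] -> 7 lines: rwvm cbp dvpc hlvg yan hmlu hoyv
Hunk 3: at line 1 remove [dvpc,hlvg,yan] add [qhhdd,bgpfr,xrsr] -> 7 lines: rwvm cbp qhhdd bgpfr xrsr hmlu hoyv
Hunk 4: at line 1 remove [cbp] add [jbzge] -> 7 lines: rwvm jbzge qhhdd bgpfr xrsr hmlu hoyv
Hunk 5: at line 3 remove [xrsr] add [tnf,fbv,hqc] -> 9 lines: rwvm jbzge qhhdd bgpfr tnf fbv hqc hmlu hoyv
Hunk 6: at line 2 remove [bgpfr,tnf,fbv] add [srgq,vmwjh,mcnxb] -> 9 lines: rwvm jbzge qhhdd srgq vmwjh mcnxb hqc hmlu hoyv
Hunk 7: at line 2 remove [srgq] add [vmih,fuup,pnb] -> 11 lines: rwvm jbzge qhhdd vmih fuup pnb vmwjh mcnxb hqc hmlu hoyv
Final line count: 11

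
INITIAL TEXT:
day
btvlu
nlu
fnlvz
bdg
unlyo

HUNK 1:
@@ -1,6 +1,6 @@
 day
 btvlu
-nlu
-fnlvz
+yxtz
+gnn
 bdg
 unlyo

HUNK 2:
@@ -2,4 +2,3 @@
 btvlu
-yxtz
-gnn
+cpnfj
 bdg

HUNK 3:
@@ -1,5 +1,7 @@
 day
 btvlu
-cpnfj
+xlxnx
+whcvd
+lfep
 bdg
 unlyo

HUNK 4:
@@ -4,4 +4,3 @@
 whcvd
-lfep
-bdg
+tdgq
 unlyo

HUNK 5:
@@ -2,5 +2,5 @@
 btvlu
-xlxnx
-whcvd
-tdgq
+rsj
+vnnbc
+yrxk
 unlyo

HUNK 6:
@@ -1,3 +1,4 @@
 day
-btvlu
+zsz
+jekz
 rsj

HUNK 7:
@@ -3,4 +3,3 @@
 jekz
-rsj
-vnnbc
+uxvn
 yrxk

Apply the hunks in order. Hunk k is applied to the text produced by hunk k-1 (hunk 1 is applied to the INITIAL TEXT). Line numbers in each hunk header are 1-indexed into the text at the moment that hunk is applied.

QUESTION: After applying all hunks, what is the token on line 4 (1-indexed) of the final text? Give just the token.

Hunk 1: at line 1 remove [nlu,fnlvz] add [yxtz,gnn] -> 6 lines: day btvlu yxtz gnn bdg unlyo
Hunk 2: at line 2 remove [yxtz,gnn] add [cpnfj] -> 5 lines: day btvlu cpnfj bdg unlyo
Hunk 3: at line 1 remove [cpnfj] add [xlxnx,whcvd,lfep] -> 7 lines: day btvlu xlxnx whcvd lfep bdg unlyo
Hunk 4: at line 4 remove [lfep,bdg] add [tdgq] -> 6 lines: day btvlu xlxnx whcvd tdgq unlyo
Hunk 5: at line 2 remove [xlxnx,whcvd,tdgq] add [rsj,vnnbc,yrxk] -> 6 lines: day btvlu rsj vnnbc yrxk unlyo
Hunk 6: at line 1 remove [btvlu] add [zsz,jekz] -> 7 lines: day zsz jekz rsj vnnbc yrxk unlyo
Hunk 7: at line 3 remove [rsj,vnnbc] add [uxvn] -> 6 lines: day zsz jekz uxvn yrxk unlyo
Final line 4: uxvn

Answer: uxvn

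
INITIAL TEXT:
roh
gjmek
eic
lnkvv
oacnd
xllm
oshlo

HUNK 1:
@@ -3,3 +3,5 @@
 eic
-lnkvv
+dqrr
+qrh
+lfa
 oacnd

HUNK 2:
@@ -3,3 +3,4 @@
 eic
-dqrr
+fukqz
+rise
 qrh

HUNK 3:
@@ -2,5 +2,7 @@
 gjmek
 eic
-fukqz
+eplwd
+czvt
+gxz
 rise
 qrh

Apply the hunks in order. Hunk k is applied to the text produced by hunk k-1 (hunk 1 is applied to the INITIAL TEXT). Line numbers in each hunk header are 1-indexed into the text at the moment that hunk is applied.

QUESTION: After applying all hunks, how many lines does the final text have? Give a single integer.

Answer: 12

Derivation:
Hunk 1: at line 3 remove [lnkvv] add [dqrr,qrh,lfa] -> 9 lines: roh gjmek eic dqrr qrh lfa oacnd xllm oshlo
Hunk 2: at line 3 remove [dqrr] add [fukqz,rise] -> 10 lines: roh gjmek eic fukqz rise qrh lfa oacnd xllm oshlo
Hunk 3: at line 2 remove [fukqz] add [eplwd,czvt,gxz] -> 12 lines: roh gjmek eic eplwd czvt gxz rise qrh lfa oacnd xllm oshlo
Final line count: 12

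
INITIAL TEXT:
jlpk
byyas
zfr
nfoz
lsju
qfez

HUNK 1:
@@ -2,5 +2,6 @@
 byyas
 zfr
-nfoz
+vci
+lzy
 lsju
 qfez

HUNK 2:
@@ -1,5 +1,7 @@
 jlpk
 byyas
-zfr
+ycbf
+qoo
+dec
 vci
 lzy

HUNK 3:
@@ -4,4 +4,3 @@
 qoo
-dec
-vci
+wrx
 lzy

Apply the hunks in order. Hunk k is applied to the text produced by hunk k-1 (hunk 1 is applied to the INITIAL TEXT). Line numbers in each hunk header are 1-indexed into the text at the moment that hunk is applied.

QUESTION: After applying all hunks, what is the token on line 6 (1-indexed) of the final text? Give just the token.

Answer: lzy

Derivation:
Hunk 1: at line 2 remove [nfoz] add [vci,lzy] -> 7 lines: jlpk byyas zfr vci lzy lsju qfez
Hunk 2: at line 1 remove [zfr] add [ycbf,qoo,dec] -> 9 lines: jlpk byyas ycbf qoo dec vci lzy lsju qfez
Hunk 3: at line 4 remove [dec,vci] add [wrx] -> 8 lines: jlpk byyas ycbf qoo wrx lzy lsju qfez
Final line 6: lzy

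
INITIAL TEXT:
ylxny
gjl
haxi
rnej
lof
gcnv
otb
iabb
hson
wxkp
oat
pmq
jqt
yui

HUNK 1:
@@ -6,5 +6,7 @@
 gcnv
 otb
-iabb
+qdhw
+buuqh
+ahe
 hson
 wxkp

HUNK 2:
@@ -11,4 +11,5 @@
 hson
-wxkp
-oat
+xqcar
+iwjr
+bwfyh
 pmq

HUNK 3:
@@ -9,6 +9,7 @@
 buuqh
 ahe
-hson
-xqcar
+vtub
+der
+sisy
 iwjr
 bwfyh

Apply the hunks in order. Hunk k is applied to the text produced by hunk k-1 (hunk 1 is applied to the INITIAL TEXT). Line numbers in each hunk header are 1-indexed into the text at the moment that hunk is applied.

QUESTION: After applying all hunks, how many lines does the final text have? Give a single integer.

Answer: 18

Derivation:
Hunk 1: at line 6 remove [iabb] add [qdhw,buuqh,ahe] -> 16 lines: ylxny gjl haxi rnej lof gcnv otb qdhw buuqh ahe hson wxkp oat pmq jqt yui
Hunk 2: at line 11 remove [wxkp,oat] add [xqcar,iwjr,bwfyh] -> 17 lines: ylxny gjl haxi rnej lof gcnv otb qdhw buuqh ahe hson xqcar iwjr bwfyh pmq jqt yui
Hunk 3: at line 9 remove [hson,xqcar] add [vtub,der,sisy] -> 18 lines: ylxny gjl haxi rnej lof gcnv otb qdhw buuqh ahe vtub der sisy iwjr bwfyh pmq jqt yui
Final line count: 18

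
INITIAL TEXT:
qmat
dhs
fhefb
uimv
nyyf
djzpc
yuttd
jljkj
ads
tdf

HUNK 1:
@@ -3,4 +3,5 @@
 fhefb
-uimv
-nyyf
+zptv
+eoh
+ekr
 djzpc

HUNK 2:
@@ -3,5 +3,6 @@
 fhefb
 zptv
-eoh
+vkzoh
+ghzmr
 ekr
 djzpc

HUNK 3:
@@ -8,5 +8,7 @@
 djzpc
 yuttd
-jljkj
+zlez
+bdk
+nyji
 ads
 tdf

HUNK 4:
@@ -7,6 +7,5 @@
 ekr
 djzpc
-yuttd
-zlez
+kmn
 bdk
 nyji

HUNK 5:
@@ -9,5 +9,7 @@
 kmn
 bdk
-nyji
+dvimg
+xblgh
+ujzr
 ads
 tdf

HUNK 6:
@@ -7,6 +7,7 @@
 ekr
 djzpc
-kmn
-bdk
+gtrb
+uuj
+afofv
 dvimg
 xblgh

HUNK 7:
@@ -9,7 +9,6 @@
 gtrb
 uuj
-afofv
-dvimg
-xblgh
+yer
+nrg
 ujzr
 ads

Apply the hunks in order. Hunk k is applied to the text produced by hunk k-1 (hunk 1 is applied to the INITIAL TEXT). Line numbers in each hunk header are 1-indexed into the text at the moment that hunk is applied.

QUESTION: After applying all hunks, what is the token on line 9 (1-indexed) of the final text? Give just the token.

Hunk 1: at line 3 remove [uimv,nyyf] add [zptv,eoh,ekr] -> 11 lines: qmat dhs fhefb zptv eoh ekr djzpc yuttd jljkj ads tdf
Hunk 2: at line 3 remove [eoh] add [vkzoh,ghzmr] -> 12 lines: qmat dhs fhefb zptv vkzoh ghzmr ekr djzpc yuttd jljkj ads tdf
Hunk 3: at line 8 remove [jljkj] add [zlez,bdk,nyji] -> 14 lines: qmat dhs fhefb zptv vkzoh ghzmr ekr djzpc yuttd zlez bdk nyji ads tdf
Hunk 4: at line 7 remove [yuttd,zlez] add [kmn] -> 13 lines: qmat dhs fhefb zptv vkzoh ghzmr ekr djzpc kmn bdk nyji ads tdf
Hunk 5: at line 9 remove [nyji] add [dvimg,xblgh,ujzr] -> 15 lines: qmat dhs fhefb zptv vkzoh ghzmr ekr djzpc kmn bdk dvimg xblgh ujzr ads tdf
Hunk 6: at line 7 remove [kmn,bdk] add [gtrb,uuj,afofv] -> 16 lines: qmat dhs fhefb zptv vkzoh ghzmr ekr djzpc gtrb uuj afofv dvimg xblgh ujzr ads tdf
Hunk 7: at line 9 remove [afofv,dvimg,xblgh] add [yer,nrg] -> 15 lines: qmat dhs fhefb zptv vkzoh ghzmr ekr djzpc gtrb uuj yer nrg ujzr ads tdf
Final line 9: gtrb

Answer: gtrb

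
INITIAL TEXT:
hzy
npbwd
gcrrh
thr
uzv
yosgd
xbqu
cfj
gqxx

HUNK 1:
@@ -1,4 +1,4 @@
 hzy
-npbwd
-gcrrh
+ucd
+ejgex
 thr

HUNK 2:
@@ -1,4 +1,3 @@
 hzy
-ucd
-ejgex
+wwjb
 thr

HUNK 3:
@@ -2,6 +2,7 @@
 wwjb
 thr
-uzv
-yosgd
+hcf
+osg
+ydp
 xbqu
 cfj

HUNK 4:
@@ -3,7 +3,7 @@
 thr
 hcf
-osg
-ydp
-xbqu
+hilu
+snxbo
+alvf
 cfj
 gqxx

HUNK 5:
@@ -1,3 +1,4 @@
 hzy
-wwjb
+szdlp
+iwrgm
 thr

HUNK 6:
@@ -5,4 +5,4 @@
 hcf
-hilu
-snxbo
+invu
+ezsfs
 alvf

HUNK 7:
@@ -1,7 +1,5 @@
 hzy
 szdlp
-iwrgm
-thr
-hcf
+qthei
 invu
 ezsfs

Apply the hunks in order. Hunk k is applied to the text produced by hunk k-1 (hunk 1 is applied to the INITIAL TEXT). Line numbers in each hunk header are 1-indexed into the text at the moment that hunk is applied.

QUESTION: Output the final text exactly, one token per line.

Answer: hzy
szdlp
qthei
invu
ezsfs
alvf
cfj
gqxx

Derivation:
Hunk 1: at line 1 remove [npbwd,gcrrh] add [ucd,ejgex] -> 9 lines: hzy ucd ejgex thr uzv yosgd xbqu cfj gqxx
Hunk 2: at line 1 remove [ucd,ejgex] add [wwjb] -> 8 lines: hzy wwjb thr uzv yosgd xbqu cfj gqxx
Hunk 3: at line 2 remove [uzv,yosgd] add [hcf,osg,ydp] -> 9 lines: hzy wwjb thr hcf osg ydp xbqu cfj gqxx
Hunk 4: at line 3 remove [osg,ydp,xbqu] add [hilu,snxbo,alvf] -> 9 lines: hzy wwjb thr hcf hilu snxbo alvf cfj gqxx
Hunk 5: at line 1 remove [wwjb] add [szdlp,iwrgm] -> 10 lines: hzy szdlp iwrgm thr hcf hilu snxbo alvf cfj gqxx
Hunk 6: at line 5 remove [hilu,snxbo] add [invu,ezsfs] -> 10 lines: hzy szdlp iwrgm thr hcf invu ezsfs alvf cfj gqxx
Hunk 7: at line 1 remove [iwrgm,thr,hcf] add [qthei] -> 8 lines: hzy szdlp qthei invu ezsfs alvf cfj gqxx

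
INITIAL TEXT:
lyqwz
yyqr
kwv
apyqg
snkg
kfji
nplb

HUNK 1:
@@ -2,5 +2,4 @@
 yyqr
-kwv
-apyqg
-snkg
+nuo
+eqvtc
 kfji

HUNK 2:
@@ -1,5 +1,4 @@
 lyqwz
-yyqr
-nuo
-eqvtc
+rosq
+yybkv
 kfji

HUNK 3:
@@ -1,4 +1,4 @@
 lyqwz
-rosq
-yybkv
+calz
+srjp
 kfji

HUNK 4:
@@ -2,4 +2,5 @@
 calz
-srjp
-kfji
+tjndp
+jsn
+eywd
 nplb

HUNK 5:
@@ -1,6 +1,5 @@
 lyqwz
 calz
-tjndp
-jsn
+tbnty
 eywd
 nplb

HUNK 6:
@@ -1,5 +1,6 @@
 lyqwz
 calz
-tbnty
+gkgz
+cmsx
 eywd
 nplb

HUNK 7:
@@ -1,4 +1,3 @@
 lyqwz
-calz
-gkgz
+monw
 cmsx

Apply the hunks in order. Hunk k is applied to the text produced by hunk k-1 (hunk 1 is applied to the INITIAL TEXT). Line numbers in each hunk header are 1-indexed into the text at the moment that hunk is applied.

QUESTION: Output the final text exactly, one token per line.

Hunk 1: at line 2 remove [kwv,apyqg,snkg] add [nuo,eqvtc] -> 6 lines: lyqwz yyqr nuo eqvtc kfji nplb
Hunk 2: at line 1 remove [yyqr,nuo,eqvtc] add [rosq,yybkv] -> 5 lines: lyqwz rosq yybkv kfji nplb
Hunk 3: at line 1 remove [rosq,yybkv] add [calz,srjp] -> 5 lines: lyqwz calz srjp kfji nplb
Hunk 4: at line 2 remove [srjp,kfji] add [tjndp,jsn,eywd] -> 6 lines: lyqwz calz tjndp jsn eywd nplb
Hunk 5: at line 1 remove [tjndp,jsn] add [tbnty] -> 5 lines: lyqwz calz tbnty eywd nplb
Hunk 6: at line 1 remove [tbnty] add [gkgz,cmsx] -> 6 lines: lyqwz calz gkgz cmsx eywd nplb
Hunk 7: at line 1 remove [calz,gkgz] add [monw] -> 5 lines: lyqwz monw cmsx eywd nplb

Answer: lyqwz
monw
cmsx
eywd
nplb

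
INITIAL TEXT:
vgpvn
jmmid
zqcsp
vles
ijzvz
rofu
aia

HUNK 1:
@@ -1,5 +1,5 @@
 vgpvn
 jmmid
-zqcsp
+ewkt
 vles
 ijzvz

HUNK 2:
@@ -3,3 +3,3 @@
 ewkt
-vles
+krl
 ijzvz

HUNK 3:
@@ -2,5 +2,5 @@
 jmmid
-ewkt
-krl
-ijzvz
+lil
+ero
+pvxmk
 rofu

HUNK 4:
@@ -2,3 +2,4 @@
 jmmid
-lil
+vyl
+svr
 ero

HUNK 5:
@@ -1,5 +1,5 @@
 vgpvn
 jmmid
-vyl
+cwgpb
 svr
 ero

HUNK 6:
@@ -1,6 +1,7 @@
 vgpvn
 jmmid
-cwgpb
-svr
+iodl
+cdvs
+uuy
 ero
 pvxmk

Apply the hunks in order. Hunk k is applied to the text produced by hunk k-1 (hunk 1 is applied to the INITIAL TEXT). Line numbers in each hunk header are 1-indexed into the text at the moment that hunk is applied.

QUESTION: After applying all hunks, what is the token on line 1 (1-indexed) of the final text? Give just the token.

Answer: vgpvn

Derivation:
Hunk 1: at line 1 remove [zqcsp] add [ewkt] -> 7 lines: vgpvn jmmid ewkt vles ijzvz rofu aia
Hunk 2: at line 3 remove [vles] add [krl] -> 7 lines: vgpvn jmmid ewkt krl ijzvz rofu aia
Hunk 3: at line 2 remove [ewkt,krl,ijzvz] add [lil,ero,pvxmk] -> 7 lines: vgpvn jmmid lil ero pvxmk rofu aia
Hunk 4: at line 2 remove [lil] add [vyl,svr] -> 8 lines: vgpvn jmmid vyl svr ero pvxmk rofu aia
Hunk 5: at line 1 remove [vyl] add [cwgpb] -> 8 lines: vgpvn jmmid cwgpb svr ero pvxmk rofu aia
Hunk 6: at line 1 remove [cwgpb,svr] add [iodl,cdvs,uuy] -> 9 lines: vgpvn jmmid iodl cdvs uuy ero pvxmk rofu aia
Final line 1: vgpvn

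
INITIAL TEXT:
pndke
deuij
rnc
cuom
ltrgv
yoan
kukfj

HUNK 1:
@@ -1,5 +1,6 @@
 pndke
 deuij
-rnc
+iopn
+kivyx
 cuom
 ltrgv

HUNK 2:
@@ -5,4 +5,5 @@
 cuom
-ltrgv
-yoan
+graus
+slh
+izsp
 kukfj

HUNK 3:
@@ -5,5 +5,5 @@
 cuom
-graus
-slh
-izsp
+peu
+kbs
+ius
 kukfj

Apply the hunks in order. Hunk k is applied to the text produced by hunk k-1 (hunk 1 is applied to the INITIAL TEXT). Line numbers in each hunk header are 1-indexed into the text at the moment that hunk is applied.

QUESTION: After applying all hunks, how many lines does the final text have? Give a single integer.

Hunk 1: at line 1 remove [rnc] add [iopn,kivyx] -> 8 lines: pndke deuij iopn kivyx cuom ltrgv yoan kukfj
Hunk 2: at line 5 remove [ltrgv,yoan] add [graus,slh,izsp] -> 9 lines: pndke deuij iopn kivyx cuom graus slh izsp kukfj
Hunk 3: at line 5 remove [graus,slh,izsp] add [peu,kbs,ius] -> 9 lines: pndke deuij iopn kivyx cuom peu kbs ius kukfj
Final line count: 9

Answer: 9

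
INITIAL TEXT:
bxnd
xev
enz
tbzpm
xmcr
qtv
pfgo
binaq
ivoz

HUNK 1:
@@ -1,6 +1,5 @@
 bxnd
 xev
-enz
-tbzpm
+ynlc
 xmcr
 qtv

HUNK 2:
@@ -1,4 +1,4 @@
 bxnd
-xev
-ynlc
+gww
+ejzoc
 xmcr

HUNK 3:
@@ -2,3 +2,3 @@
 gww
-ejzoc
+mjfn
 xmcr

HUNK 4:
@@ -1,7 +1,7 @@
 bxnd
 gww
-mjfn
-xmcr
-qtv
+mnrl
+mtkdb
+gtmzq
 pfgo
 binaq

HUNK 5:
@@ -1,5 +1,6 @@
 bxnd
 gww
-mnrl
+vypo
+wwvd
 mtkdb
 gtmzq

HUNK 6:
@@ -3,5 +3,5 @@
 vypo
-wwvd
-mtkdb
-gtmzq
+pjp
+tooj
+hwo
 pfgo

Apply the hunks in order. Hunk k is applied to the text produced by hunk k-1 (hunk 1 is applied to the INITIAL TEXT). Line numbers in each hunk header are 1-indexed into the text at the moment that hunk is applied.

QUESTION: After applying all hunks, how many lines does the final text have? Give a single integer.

Hunk 1: at line 1 remove [enz,tbzpm] add [ynlc] -> 8 lines: bxnd xev ynlc xmcr qtv pfgo binaq ivoz
Hunk 2: at line 1 remove [xev,ynlc] add [gww,ejzoc] -> 8 lines: bxnd gww ejzoc xmcr qtv pfgo binaq ivoz
Hunk 3: at line 2 remove [ejzoc] add [mjfn] -> 8 lines: bxnd gww mjfn xmcr qtv pfgo binaq ivoz
Hunk 4: at line 1 remove [mjfn,xmcr,qtv] add [mnrl,mtkdb,gtmzq] -> 8 lines: bxnd gww mnrl mtkdb gtmzq pfgo binaq ivoz
Hunk 5: at line 1 remove [mnrl] add [vypo,wwvd] -> 9 lines: bxnd gww vypo wwvd mtkdb gtmzq pfgo binaq ivoz
Hunk 6: at line 3 remove [wwvd,mtkdb,gtmzq] add [pjp,tooj,hwo] -> 9 lines: bxnd gww vypo pjp tooj hwo pfgo binaq ivoz
Final line count: 9

Answer: 9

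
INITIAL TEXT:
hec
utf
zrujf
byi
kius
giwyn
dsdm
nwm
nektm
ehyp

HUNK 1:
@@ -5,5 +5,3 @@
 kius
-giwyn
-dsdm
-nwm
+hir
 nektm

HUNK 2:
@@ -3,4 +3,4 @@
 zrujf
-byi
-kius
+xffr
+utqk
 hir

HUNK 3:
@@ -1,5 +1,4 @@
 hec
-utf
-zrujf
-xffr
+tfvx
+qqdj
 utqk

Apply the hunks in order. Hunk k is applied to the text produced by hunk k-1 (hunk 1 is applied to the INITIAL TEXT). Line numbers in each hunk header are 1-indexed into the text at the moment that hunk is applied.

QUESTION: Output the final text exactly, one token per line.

Answer: hec
tfvx
qqdj
utqk
hir
nektm
ehyp

Derivation:
Hunk 1: at line 5 remove [giwyn,dsdm,nwm] add [hir] -> 8 lines: hec utf zrujf byi kius hir nektm ehyp
Hunk 2: at line 3 remove [byi,kius] add [xffr,utqk] -> 8 lines: hec utf zrujf xffr utqk hir nektm ehyp
Hunk 3: at line 1 remove [utf,zrujf,xffr] add [tfvx,qqdj] -> 7 lines: hec tfvx qqdj utqk hir nektm ehyp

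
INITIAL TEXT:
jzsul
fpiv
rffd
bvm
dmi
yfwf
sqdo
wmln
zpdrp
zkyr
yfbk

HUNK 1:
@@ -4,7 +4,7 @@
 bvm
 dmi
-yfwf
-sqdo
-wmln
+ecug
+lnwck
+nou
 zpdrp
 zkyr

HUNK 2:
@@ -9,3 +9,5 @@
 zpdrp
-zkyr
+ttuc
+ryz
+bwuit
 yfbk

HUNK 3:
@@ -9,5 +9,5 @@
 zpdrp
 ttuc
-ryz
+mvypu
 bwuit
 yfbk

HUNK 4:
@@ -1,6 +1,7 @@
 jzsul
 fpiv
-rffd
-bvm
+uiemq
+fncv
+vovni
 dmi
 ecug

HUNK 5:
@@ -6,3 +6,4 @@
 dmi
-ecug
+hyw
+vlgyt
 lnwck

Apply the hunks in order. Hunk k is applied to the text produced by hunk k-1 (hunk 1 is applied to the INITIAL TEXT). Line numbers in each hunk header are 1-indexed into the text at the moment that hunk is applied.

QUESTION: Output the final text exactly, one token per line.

Answer: jzsul
fpiv
uiemq
fncv
vovni
dmi
hyw
vlgyt
lnwck
nou
zpdrp
ttuc
mvypu
bwuit
yfbk

Derivation:
Hunk 1: at line 4 remove [yfwf,sqdo,wmln] add [ecug,lnwck,nou] -> 11 lines: jzsul fpiv rffd bvm dmi ecug lnwck nou zpdrp zkyr yfbk
Hunk 2: at line 9 remove [zkyr] add [ttuc,ryz,bwuit] -> 13 lines: jzsul fpiv rffd bvm dmi ecug lnwck nou zpdrp ttuc ryz bwuit yfbk
Hunk 3: at line 9 remove [ryz] add [mvypu] -> 13 lines: jzsul fpiv rffd bvm dmi ecug lnwck nou zpdrp ttuc mvypu bwuit yfbk
Hunk 4: at line 1 remove [rffd,bvm] add [uiemq,fncv,vovni] -> 14 lines: jzsul fpiv uiemq fncv vovni dmi ecug lnwck nou zpdrp ttuc mvypu bwuit yfbk
Hunk 5: at line 6 remove [ecug] add [hyw,vlgyt] -> 15 lines: jzsul fpiv uiemq fncv vovni dmi hyw vlgyt lnwck nou zpdrp ttuc mvypu bwuit yfbk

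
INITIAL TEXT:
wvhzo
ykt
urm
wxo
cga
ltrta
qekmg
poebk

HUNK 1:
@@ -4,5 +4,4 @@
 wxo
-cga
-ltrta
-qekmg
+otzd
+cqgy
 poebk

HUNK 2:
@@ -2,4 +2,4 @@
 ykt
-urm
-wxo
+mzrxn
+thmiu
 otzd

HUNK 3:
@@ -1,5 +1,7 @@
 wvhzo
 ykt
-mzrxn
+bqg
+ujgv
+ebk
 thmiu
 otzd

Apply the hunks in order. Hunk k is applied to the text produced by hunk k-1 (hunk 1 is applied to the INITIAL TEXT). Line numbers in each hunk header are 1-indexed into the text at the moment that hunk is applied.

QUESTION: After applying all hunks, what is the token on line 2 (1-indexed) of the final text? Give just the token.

Answer: ykt

Derivation:
Hunk 1: at line 4 remove [cga,ltrta,qekmg] add [otzd,cqgy] -> 7 lines: wvhzo ykt urm wxo otzd cqgy poebk
Hunk 2: at line 2 remove [urm,wxo] add [mzrxn,thmiu] -> 7 lines: wvhzo ykt mzrxn thmiu otzd cqgy poebk
Hunk 3: at line 1 remove [mzrxn] add [bqg,ujgv,ebk] -> 9 lines: wvhzo ykt bqg ujgv ebk thmiu otzd cqgy poebk
Final line 2: ykt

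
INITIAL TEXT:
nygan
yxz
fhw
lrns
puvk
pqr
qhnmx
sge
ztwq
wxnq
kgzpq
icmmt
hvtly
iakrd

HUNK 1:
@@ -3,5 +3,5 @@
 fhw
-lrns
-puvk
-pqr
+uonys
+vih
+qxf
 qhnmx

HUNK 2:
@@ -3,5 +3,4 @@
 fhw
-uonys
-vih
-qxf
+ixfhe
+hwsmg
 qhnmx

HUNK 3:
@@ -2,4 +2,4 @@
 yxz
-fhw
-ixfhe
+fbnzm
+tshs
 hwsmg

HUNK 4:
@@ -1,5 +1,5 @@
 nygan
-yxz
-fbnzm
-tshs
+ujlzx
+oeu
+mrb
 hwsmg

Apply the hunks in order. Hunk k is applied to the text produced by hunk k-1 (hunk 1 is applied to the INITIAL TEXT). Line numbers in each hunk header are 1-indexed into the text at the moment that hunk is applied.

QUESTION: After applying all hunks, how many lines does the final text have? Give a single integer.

Hunk 1: at line 3 remove [lrns,puvk,pqr] add [uonys,vih,qxf] -> 14 lines: nygan yxz fhw uonys vih qxf qhnmx sge ztwq wxnq kgzpq icmmt hvtly iakrd
Hunk 2: at line 3 remove [uonys,vih,qxf] add [ixfhe,hwsmg] -> 13 lines: nygan yxz fhw ixfhe hwsmg qhnmx sge ztwq wxnq kgzpq icmmt hvtly iakrd
Hunk 3: at line 2 remove [fhw,ixfhe] add [fbnzm,tshs] -> 13 lines: nygan yxz fbnzm tshs hwsmg qhnmx sge ztwq wxnq kgzpq icmmt hvtly iakrd
Hunk 4: at line 1 remove [yxz,fbnzm,tshs] add [ujlzx,oeu,mrb] -> 13 lines: nygan ujlzx oeu mrb hwsmg qhnmx sge ztwq wxnq kgzpq icmmt hvtly iakrd
Final line count: 13

Answer: 13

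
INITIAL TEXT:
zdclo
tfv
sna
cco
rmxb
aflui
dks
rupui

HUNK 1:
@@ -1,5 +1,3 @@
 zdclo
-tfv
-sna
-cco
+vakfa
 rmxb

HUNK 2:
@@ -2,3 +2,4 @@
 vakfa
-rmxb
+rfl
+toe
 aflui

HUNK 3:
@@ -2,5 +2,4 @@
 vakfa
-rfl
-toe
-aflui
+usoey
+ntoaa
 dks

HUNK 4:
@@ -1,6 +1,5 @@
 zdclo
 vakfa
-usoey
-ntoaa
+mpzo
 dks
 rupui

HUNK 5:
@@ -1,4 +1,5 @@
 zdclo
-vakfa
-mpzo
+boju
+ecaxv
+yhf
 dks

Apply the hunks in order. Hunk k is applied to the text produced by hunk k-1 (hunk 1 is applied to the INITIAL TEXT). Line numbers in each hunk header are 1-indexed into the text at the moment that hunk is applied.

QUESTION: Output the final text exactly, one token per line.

Answer: zdclo
boju
ecaxv
yhf
dks
rupui

Derivation:
Hunk 1: at line 1 remove [tfv,sna,cco] add [vakfa] -> 6 lines: zdclo vakfa rmxb aflui dks rupui
Hunk 2: at line 2 remove [rmxb] add [rfl,toe] -> 7 lines: zdclo vakfa rfl toe aflui dks rupui
Hunk 3: at line 2 remove [rfl,toe,aflui] add [usoey,ntoaa] -> 6 lines: zdclo vakfa usoey ntoaa dks rupui
Hunk 4: at line 1 remove [usoey,ntoaa] add [mpzo] -> 5 lines: zdclo vakfa mpzo dks rupui
Hunk 5: at line 1 remove [vakfa,mpzo] add [boju,ecaxv,yhf] -> 6 lines: zdclo boju ecaxv yhf dks rupui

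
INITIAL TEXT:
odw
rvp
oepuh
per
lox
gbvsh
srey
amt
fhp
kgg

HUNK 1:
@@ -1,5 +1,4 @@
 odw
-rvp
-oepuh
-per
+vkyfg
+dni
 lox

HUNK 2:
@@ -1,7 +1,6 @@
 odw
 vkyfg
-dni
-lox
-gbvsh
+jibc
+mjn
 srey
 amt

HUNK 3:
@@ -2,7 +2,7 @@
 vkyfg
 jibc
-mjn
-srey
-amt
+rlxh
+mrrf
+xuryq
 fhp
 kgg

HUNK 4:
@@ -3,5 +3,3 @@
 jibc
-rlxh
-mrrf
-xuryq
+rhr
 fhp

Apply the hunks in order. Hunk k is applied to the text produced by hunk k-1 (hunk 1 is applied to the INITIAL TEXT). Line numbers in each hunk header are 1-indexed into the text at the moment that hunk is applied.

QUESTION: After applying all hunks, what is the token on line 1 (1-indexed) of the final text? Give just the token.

Hunk 1: at line 1 remove [rvp,oepuh,per] add [vkyfg,dni] -> 9 lines: odw vkyfg dni lox gbvsh srey amt fhp kgg
Hunk 2: at line 1 remove [dni,lox,gbvsh] add [jibc,mjn] -> 8 lines: odw vkyfg jibc mjn srey amt fhp kgg
Hunk 3: at line 2 remove [mjn,srey,amt] add [rlxh,mrrf,xuryq] -> 8 lines: odw vkyfg jibc rlxh mrrf xuryq fhp kgg
Hunk 4: at line 3 remove [rlxh,mrrf,xuryq] add [rhr] -> 6 lines: odw vkyfg jibc rhr fhp kgg
Final line 1: odw

Answer: odw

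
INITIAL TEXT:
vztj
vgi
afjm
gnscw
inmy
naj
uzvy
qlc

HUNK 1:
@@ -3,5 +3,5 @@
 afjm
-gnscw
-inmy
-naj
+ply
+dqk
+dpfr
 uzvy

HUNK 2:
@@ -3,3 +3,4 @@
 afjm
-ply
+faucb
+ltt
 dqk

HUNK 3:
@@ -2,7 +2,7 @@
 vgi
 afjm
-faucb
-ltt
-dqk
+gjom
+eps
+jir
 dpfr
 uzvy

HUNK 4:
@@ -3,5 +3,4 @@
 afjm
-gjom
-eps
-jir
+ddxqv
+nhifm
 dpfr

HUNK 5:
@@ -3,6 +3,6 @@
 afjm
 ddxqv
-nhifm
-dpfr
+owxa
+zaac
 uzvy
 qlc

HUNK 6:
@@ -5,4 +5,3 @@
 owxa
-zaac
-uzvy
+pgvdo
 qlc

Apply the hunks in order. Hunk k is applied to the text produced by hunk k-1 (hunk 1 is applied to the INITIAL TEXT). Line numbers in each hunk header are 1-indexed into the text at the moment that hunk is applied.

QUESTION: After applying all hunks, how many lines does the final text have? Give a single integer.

Answer: 7

Derivation:
Hunk 1: at line 3 remove [gnscw,inmy,naj] add [ply,dqk,dpfr] -> 8 lines: vztj vgi afjm ply dqk dpfr uzvy qlc
Hunk 2: at line 3 remove [ply] add [faucb,ltt] -> 9 lines: vztj vgi afjm faucb ltt dqk dpfr uzvy qlc
Hunk 3: at line 2 remove [faucb,ltt,dqk] add [gjom,eps,jir] -> 9 lines: vztj vgi afjm gjom eps jir dpfr uzvy qlc
Hunk 4: at line 3 remove [gjom,eps,jir] add [ddxqv,nhifm] -> 8 lines: vztj vgi afjm ddxqv nhifm dpfr uzvy qlc
Hunk 5: at line 3 remove [nhifm,dpfr] add [owxa,zaac] -> 8 lines: vztj vgi afjm ddxqv owxa zaac uzvy qlc
Hunk 6: at line 5 remove [zaac,uzvy] add [pgvdo] -> 7 lines: vztj vgi afjm ddxqv owxa pgvdo qlc
Final line count: 7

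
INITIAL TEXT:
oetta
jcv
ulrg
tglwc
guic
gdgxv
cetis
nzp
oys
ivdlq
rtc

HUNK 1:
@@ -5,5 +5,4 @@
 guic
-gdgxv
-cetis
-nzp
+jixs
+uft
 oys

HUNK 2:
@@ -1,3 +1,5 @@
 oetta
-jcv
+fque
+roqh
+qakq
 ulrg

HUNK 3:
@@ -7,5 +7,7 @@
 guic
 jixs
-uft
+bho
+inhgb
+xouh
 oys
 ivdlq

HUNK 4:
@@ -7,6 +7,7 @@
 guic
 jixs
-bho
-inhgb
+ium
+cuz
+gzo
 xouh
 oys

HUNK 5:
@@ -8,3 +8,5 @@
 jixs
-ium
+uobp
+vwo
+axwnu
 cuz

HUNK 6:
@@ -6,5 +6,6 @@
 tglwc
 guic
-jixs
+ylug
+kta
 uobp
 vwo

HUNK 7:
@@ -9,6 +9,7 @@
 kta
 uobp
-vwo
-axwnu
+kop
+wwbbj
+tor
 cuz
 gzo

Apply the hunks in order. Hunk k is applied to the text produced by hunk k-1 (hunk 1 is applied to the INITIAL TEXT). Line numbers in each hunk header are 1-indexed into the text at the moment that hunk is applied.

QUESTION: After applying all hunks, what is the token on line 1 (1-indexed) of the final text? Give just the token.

Answer: oetta

Derivation:
Hunk 1: at line 5 remove [gdgxv,cetis,nzp] add [jixs,uft] -> 10 lines: oetta jcv ulrg tglwc guic jixs uft oys ivdlq rtc
Hunk 2: at line 1 remove [jcv] add [fque,roqh,qakq] -> 12 lines: oetta fque roqh qakq ulrg tglwc guic jixs uft oys ivdlq rtc
Hunk 3: at line 7 remove [uft] add [bho,inhgb,xouh] -> 14 lines: oetta fque roqh qakq ulrg tglwc guic jixs bho inhgb xouh oys ivdlq rtc
Hunk 4: at line 7 remove [bho,inhgb] add [ium,cuz,gzo] -> 15 lines: oetta fque roqh qakq ulrg tglwc guic jixs ium cuz gzo xouh oys ivdlq rtc
Hunk 5: at line 8 remove [ium] add [uobp,vwo,axwnu] -> 17 lines: oetta fque roqh qakq ulrg tglwc guic jixs uobp vwo axwnu cuz gzo xouh oys ivdlq rtc
Hunk 6: at line 6 remove [jixs] add [ylug,kta] -> 18 lines: oetta fque roqh qakq ulrg tglwc guic ylug kta uobp vwo axwnu cuz gzo xouh oys ivdlq rtc
Hunk 7: at line 9 remove [vwo,axwnu] add [kop,wwbbj,tor] -> 19 lines: oetta fque roqh qakq ulrg tglwc guic ylug kta uobp kop wwbbj tor cuz gzo xouh oys ivdlq rtc
Final line 1: oetta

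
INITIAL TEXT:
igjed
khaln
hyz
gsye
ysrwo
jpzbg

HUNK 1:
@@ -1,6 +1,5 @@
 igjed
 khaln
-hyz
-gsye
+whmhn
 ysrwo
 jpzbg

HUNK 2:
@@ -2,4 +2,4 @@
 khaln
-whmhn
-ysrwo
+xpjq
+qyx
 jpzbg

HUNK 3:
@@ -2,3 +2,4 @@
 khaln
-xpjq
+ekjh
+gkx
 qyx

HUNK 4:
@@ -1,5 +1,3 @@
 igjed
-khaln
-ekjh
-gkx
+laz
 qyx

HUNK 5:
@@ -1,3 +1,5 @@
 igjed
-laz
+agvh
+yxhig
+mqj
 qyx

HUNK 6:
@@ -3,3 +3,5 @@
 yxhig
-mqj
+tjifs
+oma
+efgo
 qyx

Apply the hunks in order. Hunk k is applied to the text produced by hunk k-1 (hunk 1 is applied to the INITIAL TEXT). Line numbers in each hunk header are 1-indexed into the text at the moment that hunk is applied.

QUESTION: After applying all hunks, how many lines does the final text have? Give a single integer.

Hunk 1: at line 1 remove [hyz,gsye] add [whmhn] -> 5 lines: igjed khaln whmhn ysrwo jpzbg
Hunk 2: at line 2 remove [whmhn,ysrwo] add [xpjq,qyx] -> 5 lines: igjed khaln xpjq qyx jpzbg
Hunk 3: at line 2 remove [xpjq] add [ekjh,gkx] -> 6 lines: igjed khaln ekjh gkx qyx jpzbg
Hunk 4: at line 1 remove [khaln,ekjh,gkx] add [laz] -> 4 lines: igjed laz qyx jpzbg
Hunk 5: at line 1 remove [laz] add [agvh,yxhig,mqj] -> 6 lines: igjed agvh yxhig mqj qyx jpzbg
Hunk 6: at line 3 remove [mqj] add [tjifs,oma,efgo] -> 8 lines: igjed agvh yxhig tjifs oma efgo qyx jpzbg
Final line count: 8

Answer: 8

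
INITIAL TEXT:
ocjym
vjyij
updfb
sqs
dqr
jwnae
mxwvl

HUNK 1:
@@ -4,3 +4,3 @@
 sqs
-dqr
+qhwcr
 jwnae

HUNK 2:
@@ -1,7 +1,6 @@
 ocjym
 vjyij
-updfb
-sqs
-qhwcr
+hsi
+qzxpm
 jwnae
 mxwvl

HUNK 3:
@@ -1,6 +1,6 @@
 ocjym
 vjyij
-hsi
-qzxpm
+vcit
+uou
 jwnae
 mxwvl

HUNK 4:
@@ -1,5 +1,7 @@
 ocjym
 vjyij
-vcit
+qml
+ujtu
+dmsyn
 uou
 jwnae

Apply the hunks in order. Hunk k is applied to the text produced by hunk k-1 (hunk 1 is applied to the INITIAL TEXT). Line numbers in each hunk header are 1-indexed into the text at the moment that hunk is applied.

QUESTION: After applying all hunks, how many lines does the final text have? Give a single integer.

Answer: 8

Derivation:
Hunk 1: at line 4 remove [dqr] add [qhwcr] -> 7 lines: ocjym vjyij updfb sqs qhwcr jwnae mxwvl
Hunk 2: at line 1 remove [updfb,sqs,qhwcr] add [hsi,qzxpm] -> 6 lines: ocjym vjyij hsi qzxpm jwnae mxwvl
Hunk 3: at line 1 remove [hsi,qzxpm] add [vcit,uou] -> 6 lines: ocjym vjyij vcit uou jwnae mxwvl
Hunk 4: at line 1 remove [vcit] add [qml,ujtu,dmsyn] -> 8 lines: ocjym vjyij qml ujtu dmsyn uou jwnae mxwvl
Final line count: 8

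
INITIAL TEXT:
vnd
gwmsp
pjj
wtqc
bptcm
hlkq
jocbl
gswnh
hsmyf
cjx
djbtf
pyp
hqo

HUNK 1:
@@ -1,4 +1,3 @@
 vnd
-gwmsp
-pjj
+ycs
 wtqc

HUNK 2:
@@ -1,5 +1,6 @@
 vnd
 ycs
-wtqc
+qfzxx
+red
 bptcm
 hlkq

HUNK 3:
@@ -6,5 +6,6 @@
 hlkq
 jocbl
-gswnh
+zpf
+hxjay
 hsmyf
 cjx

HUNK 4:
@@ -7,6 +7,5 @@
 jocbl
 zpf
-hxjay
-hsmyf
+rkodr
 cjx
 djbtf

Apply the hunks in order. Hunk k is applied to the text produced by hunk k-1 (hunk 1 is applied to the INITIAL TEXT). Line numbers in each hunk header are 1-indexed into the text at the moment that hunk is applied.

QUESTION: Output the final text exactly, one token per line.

Answer: vnd
ycs
qfzxx
red
bptcm
hlkq
jocbl
zpf
rkodr
cjx
djbtf
pyp
hqo

Derivation:
Hunk 1: at line 1 remove [gwmsp,pjj] add [ycs] -> 12 lines: vnd ycs wtqc bptcm hlkq jocbl gswnh hsmyf cjx djbtf pyp hqo
Hunk 2: at line 1 remove [wtqc] add [qfzxx,red] -> 13 lines: vnd ycs qfzxx red bptcm hlkq jocbl gswnh hsmyf cjx djbtf pyp hqo
Hunk 3: at line 6 remove [gswnh] add [zpf,hxjay] -> 14 lines: vnd ycs qfzxx red bptcm hlkq jocbl zpf hxjay hsmyf cjx djbtf pyp hqo
Hunk 4: at line 7 remove [hxjay,hsmyf] add [rkodr] -> 13 lines: vnd ycs qfzxx red bptcm hlkq jocbl zpf rkodr cjx djbtf pyp hqo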